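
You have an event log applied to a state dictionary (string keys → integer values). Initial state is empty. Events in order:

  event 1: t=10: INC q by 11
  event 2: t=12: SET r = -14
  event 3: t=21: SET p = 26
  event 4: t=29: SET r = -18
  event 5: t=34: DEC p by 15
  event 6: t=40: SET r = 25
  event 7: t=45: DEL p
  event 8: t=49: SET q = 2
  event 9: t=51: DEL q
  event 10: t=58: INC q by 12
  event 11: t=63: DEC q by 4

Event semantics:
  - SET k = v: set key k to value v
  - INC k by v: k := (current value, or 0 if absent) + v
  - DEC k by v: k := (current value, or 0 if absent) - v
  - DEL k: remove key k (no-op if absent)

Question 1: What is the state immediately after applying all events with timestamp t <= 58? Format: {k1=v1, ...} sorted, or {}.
Apply events with t <= 58 (10 events):
  after event 1 (t=10: INC q by 11): {q=11}
  after event 2 (t=12: SET r = -14): {q=11, r=-14}
  after event 3 (t=21: SET p = 26): {p=26, q=11, r=-14}
  after event 4 (t=29: SET r = -18): {p=26, q=11, r=-18}
  after event 5 (t=34: DEC p by 15): {p=11, q=11, r=-18}
  after event 6 (t=40: SET r = 25): {p=11, q=11, r=25}
  after event 7 (t=45: DEL p): {q=11, r=25}
  after event 8 (t=49: SET q = 2): {q=2, r=25}
  after event 9 (t=51: DEL q): {r=25}
  after event 10 (t=58: INC q by 12): {q=12, r=25}

Answer: {q=12, r=25}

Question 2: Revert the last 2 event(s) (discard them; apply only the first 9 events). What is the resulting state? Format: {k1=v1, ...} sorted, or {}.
Answer: {r=25}

Derivation:
Keep first 9 events (discard last 2):
  after event 1 (t=10: INC q by 11): {q=11}
  after event 2 (t=12: SET r = -14): {q=11, r=-14}
  after event 3 (t=21: SET p = 26): {p=26, q=11, r=-14}
  after event 4 (t=29: SET r = -18): {p=26, q=11, r=-18}
  after event 5 (t=34: DEC p by 15): {p=11, q=11, r=-18}
  after event 6 (t=40: SET r = 25): {p=11, q=11, r=25}
  after event 7 (t=45: DEL p): {q=11, r=25}
  after event 8 (t=49: SET q = 2): {q=2, r=25}
  after event 9 (t=51: DEL q): {r=25}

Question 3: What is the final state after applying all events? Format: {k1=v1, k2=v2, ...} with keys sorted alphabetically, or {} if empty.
  after event 1 (t=10: INC q by 11): {q=11}
  after event 2 (t=12: SET r = -14): {q=11, r=-14}
  after event 3 (t=21: SET p = 26): {p=26, q=11, r=-14}
  after event 4 (t=29: SET r = -18): {p=26, q=11, r=-18}
  after event 5 (t=34: DEC p by 15): {p=11, q=11, r=-18}
  after event 6 (t=40: SET r = 25): {p=11, q=11, r=25}
  after event 7 (t=45: DEL p): {q=11, r=25}
  after event 8 (t=49: SET q = 2): {q=2, r=25}
  after event 9 (t=51: DEL q): {r=25}
  after event 10 (t=58: INC q by 12): {q=12, r=25}
  after event 11 (t=63: DEC q by 4): {q=8, r=25}

Answer: {q=8, r=25}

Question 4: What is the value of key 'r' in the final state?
Track key 'r' through all 11 events:
  event 1 (t=10: INC q by 11): r unchanged
  event 2 (t=12: SET r = -14): r (absent) -> -14
  event 3 (t=21: SET p = 26): r unchanged
  event 4 (t=29: SET r = -18): r -14 -> -18
  event 5 (t=34: DEC p by 15): r unchanged
  event 6 (t=40: SET r = 25): r -18 -> 25
  event 7 (t=45: DEL p): r unchanged
  event 8 (t=49: SET q = 2): r unchanged
  event 9 (t=51: DEL q): r unchanged
  event 10 (t=58: INC q by 12): r unchanged
  event 11 (t=63: DEC q by 4): r unchanged
Final: r = 25

Answer: 25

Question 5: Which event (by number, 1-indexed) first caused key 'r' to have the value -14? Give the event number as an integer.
Looking for first event where r becomes -14:
  event 2: r (absent) -> -14  <-- first match

Answer: 2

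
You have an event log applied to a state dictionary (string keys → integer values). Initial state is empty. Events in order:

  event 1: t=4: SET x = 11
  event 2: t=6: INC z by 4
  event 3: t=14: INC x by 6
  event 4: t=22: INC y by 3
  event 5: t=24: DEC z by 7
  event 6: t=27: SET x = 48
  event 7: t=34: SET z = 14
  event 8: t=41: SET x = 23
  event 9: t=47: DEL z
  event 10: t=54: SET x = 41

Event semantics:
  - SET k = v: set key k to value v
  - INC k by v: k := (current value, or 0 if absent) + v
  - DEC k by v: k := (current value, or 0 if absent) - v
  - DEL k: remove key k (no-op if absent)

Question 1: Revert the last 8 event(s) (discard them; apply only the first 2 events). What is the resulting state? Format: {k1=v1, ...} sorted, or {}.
Keep first 2 events (discard last 8):
  after event 1 (t=4: SET x = 11): {x=11}
  after event 2 (t=6: INC z by 4): {x=11, z=4}

Answer: {x=11, z=4}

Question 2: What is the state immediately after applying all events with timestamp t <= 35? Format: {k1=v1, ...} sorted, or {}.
Answer: {x=48, y=3, z=14}

Derivation:
Apply events with t <= 35 (7 events):
  after event 1 (t=4: SET x = 11): {x=11}
  after event 2 (t=6: INC z by 4): {x=11, z=4}
  after event 3 (t=14: INC x by 6): {x=17, z=4}
  after event 4 (t=22: INC y by 3): {x=17, y=3, z=4}
  after event 5 (t=24: DEC z by 7): {x=17, y=3, z=-3}
  after event 6 (t=27: SET x = 48): {x=48, y=3, z=-3}
  after event 7 (t=34: SET z = 14): {x=48, y=3, z=14}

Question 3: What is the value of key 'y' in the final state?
Track key 'y' through all 10 events:
  event 1 (t=4: SET x = 11): y unchanged
  event 2 (t=6: INC z by 4): y unchanged
  event 3 (t=14: INC x by 6): y unchanged
  event 4 (t=22: INC y by 3): y (absent) -> 3
  event 5 (t=24: DEC z by 7): y unchanged
  event 6 (t=27: SET x = 48): y unchanged
  event 7 (t=34: SET z = 14): y unchanged
  event 8 (t=41: SET x = 23): y unchanged
  event 9 (t=47: DEL z): y unchanged
  event 10 (t=54: SET x = 41): y unchanged
Final: y = 3

Answer: 3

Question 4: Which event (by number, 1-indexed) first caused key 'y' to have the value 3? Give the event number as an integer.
Looking for first event where y becomes 3:
  event 4: y (absent) -> 3  <-- first match

Answer: 4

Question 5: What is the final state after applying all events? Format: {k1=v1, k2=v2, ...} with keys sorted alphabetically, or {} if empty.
Answer: {x=41, y=3}

Derivation:
  after event 1 (t=4: SET x = 11): {x=11}
  after event 2 (t=6: INC z by 4): {x=11, z=4}
  after event 3 (t=14: INC x by 6): {x=17, z=4}
  after event 4 (t=22: INC y by 3): {x=17, y=3, z=4}
  after event 5 (t=24: DEC z by 7): {x=17, y=3, z=-3}
  after event 6 (t=27: SET x = 48): {x=48, y=3, z=-3}
  after event 7 (t=34: SET z = 14): {x=48, y=3, z=14}
  after event 8 (t=41: SET x = 23): {x=23, y=3, z=14}
  after event 9 (t=47: DEL z): {x=23, y=3}
  after event 10 (t=54: SET x = 41): {x=41, y=3}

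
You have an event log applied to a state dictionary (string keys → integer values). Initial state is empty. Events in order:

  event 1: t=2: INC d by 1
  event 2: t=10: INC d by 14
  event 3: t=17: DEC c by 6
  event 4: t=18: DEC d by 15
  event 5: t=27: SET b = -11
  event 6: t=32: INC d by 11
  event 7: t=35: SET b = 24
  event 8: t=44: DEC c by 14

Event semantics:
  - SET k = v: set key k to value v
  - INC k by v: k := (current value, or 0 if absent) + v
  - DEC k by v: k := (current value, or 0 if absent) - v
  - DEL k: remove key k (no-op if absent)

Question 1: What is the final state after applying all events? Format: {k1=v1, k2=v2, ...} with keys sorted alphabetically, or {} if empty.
  after event 1 (t=2: INC d by 1): {d=1}
  after event 2 (t=10: INC d by 14): {d=15}
  after event 3 (t=17: DEC c by 6): {c=-6, d=15}
  after event 4 (t=18: DEC d by 15): {c=-6, d=0}
  after event 5 (t=27: SET b = -11): {b=-11, c=-6, d=0}
  after event 6 (t=32: INC d by 11): {b=-11, c=-6, d=11}
  after event 7 (t=35: SET b = 24): {b=24, c=-6, d=11}
  after event 8 (t=44: DEC c by 14): {b=24, c=-20, d=11}

Answer: {b=24, c=-20, d=11}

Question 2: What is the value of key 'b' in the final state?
Answer: 24

Derivation:
Track key 'b' through all 8 events:
  event 1 (t=2: INC d by 1): b unchanged
  event 2 (t=10: INC d by 14): b unchanged
  event 3 (t=17: DEC c by 6): b unchanged
  event 4 (t=18: DEC d by 15): b unchanged
  event 5 (t=27: SET b = -11): b (absent) -> -11
  event 6 (t=32: INC d by 11): b unchanged
  event 7 (t=35: SET b = 24): b -11 -> 24
  event 8 (t=44: DEC c by 14): b unchanged
Final: b = 24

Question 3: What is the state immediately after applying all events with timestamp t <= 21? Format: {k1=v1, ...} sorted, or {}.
Apply events with t <= 21 (4 events):
  after event 1 (t=2: INC d by 1): {d=1}
  after event 2 (t=10: INC d by 14): {d=15}
  after event 3 (t=17: DEC c by 6): {c=-6, d=15}
  after event 4 (t=18: DEC d by 15): {c=-6, d=0}

Answer: {c=-6, d=0}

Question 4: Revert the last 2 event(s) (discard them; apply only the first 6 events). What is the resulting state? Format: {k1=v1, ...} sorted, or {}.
Answer: {b=-11, c=-6, d=11}

Derivation:
Keep first 6 events (discard last 2):
  after event 1 (t=2: INC d by 1): {d=1}
  after event 2 (t=10: INC d by 14): {d=15}
  after event 3 (t=17: DEC c by 6): {c=-6, d=15}
  after event 4 (t=18: DEC d by 15): {c=-6, d=0}
  after event 5 (t=27: SET b = -11): {b=-11, c=-6, d=0}
  after event 6 (t=32: INC d by 11): {b=-11, c=-6, d=11}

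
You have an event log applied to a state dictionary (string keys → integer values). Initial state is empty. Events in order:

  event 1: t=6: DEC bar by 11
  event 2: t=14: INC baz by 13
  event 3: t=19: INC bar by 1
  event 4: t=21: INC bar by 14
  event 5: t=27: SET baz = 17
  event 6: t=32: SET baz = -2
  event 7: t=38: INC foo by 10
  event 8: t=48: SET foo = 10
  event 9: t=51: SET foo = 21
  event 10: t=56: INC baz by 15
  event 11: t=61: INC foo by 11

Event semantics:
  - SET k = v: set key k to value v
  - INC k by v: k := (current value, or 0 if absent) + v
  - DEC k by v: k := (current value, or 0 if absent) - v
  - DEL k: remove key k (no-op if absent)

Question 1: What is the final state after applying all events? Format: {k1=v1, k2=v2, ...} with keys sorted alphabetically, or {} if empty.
Answer: {bar=4, baz=13, foo=32}

Derivation:
  after event 1 (t=6: DEC bar by 11): {bar=-11}
  after event 2 (t=14: INC baz by 13): {bar=-11, baz=13}
  after event 3 (t=19: INC bar by 1): {bar=-10, baz=13}
  after event 4 (t=21: INC bar by 14): {bar=4, baz=13}
  after event 5 (t=27: SET baz = 17): {bar=4, baz=17}
  after event 6 (t=32: SET baz = -2): {bar=4, baz=-2}
  after event 7 (t=38: INC foo by 10): {bar=4, baz=-2, foo=10}
  after event 8 (t=48: SET foo = 10): {bar=4, baz=-2, foo=10}
  after event 9 (t=51: SET foo = 21): {bar=4, baz=-2, foo=21}
  after event 10 (t=56: INC baz by 15): {bar=4, baz=13, foo=21}
  after event 11 (t=61: INC foo by 11): {bar=4, baz=13, foo=32}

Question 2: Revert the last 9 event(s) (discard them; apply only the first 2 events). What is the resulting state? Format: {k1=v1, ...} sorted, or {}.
Keep first 2 events (discard last 9):
  after event 1 (t=6: DEC bar by 11): {bar=-11}
  after event 2 (t=14: INC baz by 13): {bar=-11, baz=13}

Answer: {bar=-11, baz=13}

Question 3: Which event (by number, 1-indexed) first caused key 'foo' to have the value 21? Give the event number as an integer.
Answer: 9

Derivation:
Looking for first event where foo becomes 21:
  event 7: foo = 10
  event 8: foo = 10
  event 9: foo 10 -> 21  <-- first match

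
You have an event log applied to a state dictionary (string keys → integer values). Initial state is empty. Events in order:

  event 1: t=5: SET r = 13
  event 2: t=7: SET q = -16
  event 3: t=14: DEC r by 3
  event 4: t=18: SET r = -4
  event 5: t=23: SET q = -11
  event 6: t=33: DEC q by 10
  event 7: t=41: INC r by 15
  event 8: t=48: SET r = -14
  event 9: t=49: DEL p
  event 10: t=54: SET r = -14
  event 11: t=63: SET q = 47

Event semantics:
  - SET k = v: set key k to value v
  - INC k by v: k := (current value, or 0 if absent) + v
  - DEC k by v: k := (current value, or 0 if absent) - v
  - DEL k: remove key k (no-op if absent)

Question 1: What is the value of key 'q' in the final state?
Track key 'q' through all 11 events:
  event 1 (t=5: SET r = 13): q unchanged
  event 2 (t=7: SET q = -16): q (absent) -> -16
  event 3 (t=14: DEC r by 3): q unchanged
  event 4 (t=18: SET r = -4): q unchanged
  event 5 (t=23: SET q = -11): q -16 -> -11
  event 6 (t=33: DEC q by 10): q -11 -> -21
  event 7 (t=41: INC r by 15): q unchanged
  event 8 (t=48: SET r = -14): q unchanged
  event 9 (t=49: DEL p): q unchanged
  event 10 (t=54: SET r = -14): q unchanged
  event 11 (t=63: SET q = 47): q -21 -> 47
Final: q = 47

Answer: 47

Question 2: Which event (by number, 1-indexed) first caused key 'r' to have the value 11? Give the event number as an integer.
Answer: 7

Derivation:
Looking for first event where r becomes 11:
  event 1: r = 13
  event 2: r = 13
  event 3: r = 10
  event 4: r = -4
  event 5: r = -4
  event 6: r = -4
  event 7: r -4 -> 11  <-- first match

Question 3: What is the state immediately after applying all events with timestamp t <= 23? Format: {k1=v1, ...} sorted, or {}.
Answer: {q=-11, r=-4}

Derivation:
Apply events with t <= 23 (5 events):
  after event 1 (t=5: SET r = 13): {r=13}
  after event 2 (t=7: SET q = -16): {q=-16, r=13}
  after event 3 (t=14: DEC r by 3): {q=-16, r=10}
  after event 4 (t=18: SET r = -4): {q=-16, r=-4}
  after event 5 (t=23: SET q = -11): {q=-11, r=-4}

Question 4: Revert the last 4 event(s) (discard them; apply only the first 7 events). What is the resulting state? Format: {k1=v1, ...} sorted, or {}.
Keep first 7 events (discard last 4):
  after event 1 (t=5: SET r = 13): {r=13}
  after event 2 (t=7: SET q = -16): {q=-16, r=13}
  after event 3 (t=14: DEC r by 3): {q=-16, r=10}
  after event 4 (t=18: SET r = -4): {q=-16, r=-4}
  after event 5 (t=23: SET q = -11): {q=-11, r=-4}
  after event 6 (t=33: DEC q by 10): {q=-21, r=-4}
  after event 7 (t=41: INC r by 15): {q=-21, r=11}

Answer: {q=-21, r=11}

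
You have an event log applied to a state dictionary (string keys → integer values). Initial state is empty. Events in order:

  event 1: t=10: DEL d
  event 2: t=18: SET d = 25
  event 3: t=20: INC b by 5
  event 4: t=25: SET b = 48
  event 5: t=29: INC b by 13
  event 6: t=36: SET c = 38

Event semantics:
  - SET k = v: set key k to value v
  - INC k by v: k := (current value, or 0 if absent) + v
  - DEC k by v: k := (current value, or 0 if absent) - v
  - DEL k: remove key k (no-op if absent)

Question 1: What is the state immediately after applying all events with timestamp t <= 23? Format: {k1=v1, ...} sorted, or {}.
Answer: {b=5, d=25}

Derivation:
Apply events with t <= 23 (3 events):
  after event 1 (t=10: DEL d): {}
  after event 2 (t=18: SET d = 25): {d=25}
  after event 3 (t=20: INC b by 5): {b=5, d=25}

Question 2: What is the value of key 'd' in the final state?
Answer: 25

Derivation:
Track key 'd' through all 6 events:
  event 1 (t=10: DEL d): d (absent) -> (absent)
  event 2 (t=18: SET d = 25): d (absent) -> 25
  event 3 (t=20: INC b by 5): d unchanged
  event 4 (t=25: SET b = 48): d unchanged
  event 5 (t=29: INC b by 13): d unchanged
  event 6 (t=36: SET c = 38): d unchanged
Final: d = 25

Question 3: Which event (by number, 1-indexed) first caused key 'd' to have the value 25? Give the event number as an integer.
Answer: 2

Derivation:
Looking for first event where d becomes 25:
  event 2: d (absent) -> 25  <-- first match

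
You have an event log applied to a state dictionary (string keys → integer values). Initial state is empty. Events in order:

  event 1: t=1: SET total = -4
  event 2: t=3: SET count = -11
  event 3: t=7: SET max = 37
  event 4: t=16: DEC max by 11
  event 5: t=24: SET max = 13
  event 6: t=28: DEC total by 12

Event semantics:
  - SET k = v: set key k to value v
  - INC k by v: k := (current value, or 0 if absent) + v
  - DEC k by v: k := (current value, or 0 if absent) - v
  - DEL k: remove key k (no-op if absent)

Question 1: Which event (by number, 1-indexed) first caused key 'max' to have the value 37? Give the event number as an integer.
Answer: 3

Derivation:
Looking for first event where max becomes 37:
  event 3: max (absent) -> 37  <-- first match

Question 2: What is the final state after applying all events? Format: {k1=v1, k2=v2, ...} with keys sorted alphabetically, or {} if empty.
  after event 1 (t=1: SET total = -4): {total=-4}
  after event 2 (t=3: SET count = -11): {count=-11, total=-4}
  after event 3 (t=7: SET max = 37): {count=-11, max=37, total=-4}
  after event 4 (t=16: DEC max by 11): {count=-11, max=26, total=-4}
  after event 5 (t=24: SET max = 13): {count=-11, max=13, total=-4}
  after event 6 (t=28: DEC total by 12): {count=-11, max=13, total=-16}

Answer: {count=-11, max=13, total=-16}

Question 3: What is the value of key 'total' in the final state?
Track key 'total' through all 6 events:
  event 1 (t=1: SET total = -4): total (absent) -> -4
  event 2 (t=3: SET count = -11): total unchanged
  event 3 (t=7: SET max = 37): total unchanged
  event 4 (t=16: DEC max by 11): total unchanged
  event 5 (t=24: SET max = 13): total unchanged
  event 6 (t=28: DEC total by 12): total -4 -> -16
Final: total = -16

Answer: -16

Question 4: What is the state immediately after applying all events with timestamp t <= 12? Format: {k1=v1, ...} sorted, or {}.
Apply events with t <= 12 (3 events):
  after event 1 (t=1: SET total = -4): {total=-4}
  after event 2 (t=3: SET count = -11): {count=-11, total=-4}
  after event 3 (t=7: SET max = 37): {count=-11, max=37, total=-4}

Answer: {count=-11, max=37, total=-4}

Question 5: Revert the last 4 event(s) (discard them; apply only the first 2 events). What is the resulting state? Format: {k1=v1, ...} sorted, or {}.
Answer: {count=-11, total=-4}

Derivation:
Keep first 2 events (discard last 4):
  after event 1 (t=1: SET total = -4): {total=-4}
  after event 2 (t=3: SET count = -11): {count=-11, total=-4}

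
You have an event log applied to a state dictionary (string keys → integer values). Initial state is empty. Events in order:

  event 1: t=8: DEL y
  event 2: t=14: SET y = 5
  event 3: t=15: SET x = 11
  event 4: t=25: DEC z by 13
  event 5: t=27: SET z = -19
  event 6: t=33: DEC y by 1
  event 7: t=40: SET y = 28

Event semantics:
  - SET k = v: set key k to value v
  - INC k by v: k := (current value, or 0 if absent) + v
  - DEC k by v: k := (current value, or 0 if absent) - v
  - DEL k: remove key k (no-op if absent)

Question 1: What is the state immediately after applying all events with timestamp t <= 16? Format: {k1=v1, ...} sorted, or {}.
Apply events with t <= 16 (3 events):
  after event 1 (t=8: DEL y): {}
  after event 2 (t=14: SET y = 5): {y=5}
  after event 3 (t=15: SET x = 11): {x=11, y=5}

Answer: {x=11, y=5}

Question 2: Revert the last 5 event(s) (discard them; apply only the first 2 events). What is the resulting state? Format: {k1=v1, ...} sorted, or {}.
Keep first 2 events (discard last 5):
  after event 1 (t=8: DEL y): {}
  after event 2 (t=14: SET y = 5): {y=5}

Answer: {y=5}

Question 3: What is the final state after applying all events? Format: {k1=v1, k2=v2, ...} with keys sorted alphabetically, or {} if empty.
Answer: {x=11, y=28, z=-19}

Derivation:
  after event 1 (t=8: DEL y): {}
  after event 2 (t=14: SET y = 5): {y=5}
  after event 3 (t=15: SET x = 11): {x=11, y=5}
  after event 4 (t=25: DEC z by 13): {x=11, y=5, z=-13}
  after event 5 (t=27: SET z = -19): {x=11, y=5, z=-19}
  after event 6 (t=33: DEC y by 1): {x=11, y=4, z=-19}
  after event 7 (t=40: SET y = 28): {x=11, y=28, z=-19}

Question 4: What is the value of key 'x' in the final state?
Answer: 11

Derivation:
Track key 'x' through all 7 events:
  event 1 (t=8: DEL y): x unchanged
  event 2 (t=14: SET y = 5): x unchanged
  event 3 (t=15: SET x = 11): x (absent) -> 11
  event 4 (t=25: DEC z by 13): x unchanged
  event 5 (t=27: SET z = -19): x unchanged
  event 6 (t=33: DEC y by 1): x unchanged
  event 7 (t=40: SET y = 28): x unchanged
Final: x = 11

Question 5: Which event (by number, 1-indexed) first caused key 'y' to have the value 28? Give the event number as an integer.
Looking for first event where y becomes 28:
  event 2: y = 5
  event 3: y = 5
  event 4: y = 5
  event 5: y = 5
  event 6: y = 4
  event 7: y 4 -> 28  <-- first match

Answer: 7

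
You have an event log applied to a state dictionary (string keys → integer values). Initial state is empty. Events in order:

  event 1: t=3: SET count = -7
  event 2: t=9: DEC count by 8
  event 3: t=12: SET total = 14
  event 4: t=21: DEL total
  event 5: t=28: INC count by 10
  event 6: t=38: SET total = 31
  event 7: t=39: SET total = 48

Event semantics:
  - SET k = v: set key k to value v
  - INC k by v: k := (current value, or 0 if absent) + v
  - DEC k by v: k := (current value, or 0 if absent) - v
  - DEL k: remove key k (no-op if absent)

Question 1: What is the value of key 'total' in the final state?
Track key 'total' through all 7 events:
  event 1 (t=3: SET count = -7): total unchanged
  event 2 (t=9: DEC count by 8): total unchanged
  event 3 (t=12: SET total = 14): total (absent) -> 14
  event 4 (t=21: DEL total): total 14 -> (absent)
  event 5 (t=28: INC count by 10): total unchanged
  event 6 (t=38: SET total = 31): total (absent) -> 31
  event 7 (t=39: SET total = 48): total 31 -> 48
Final: total = 48

Answer: 48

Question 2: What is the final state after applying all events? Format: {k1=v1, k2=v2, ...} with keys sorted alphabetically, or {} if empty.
Answer: {count=-5, total=48}

Derivation:
  after event 1 (t=3: SET count = -7): {count=-7}
  after event 2 (t=9: DEC count by 8): {count=-15}
  after event 3 (t=12: SET total = 14): {count=-15, total=14}
  after event 4 (t=21: DEL total): {count=-15}
  after event 5 (t=28: INC count by 10): {count=-5}
  after event 6 (t=38: SET total = 31): {count=-5, total=31}
  after event 7 (t=39: SET total = 48): {count=-5, total=48}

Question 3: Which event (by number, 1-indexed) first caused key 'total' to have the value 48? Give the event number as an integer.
Answer: 7

Derivation:
Looking for first event where total becomes 48:
  event 3: total = 14
  event 4: total = (absent)
  event 6: total = 31
  event 7: total 31 -> 48  <-- first match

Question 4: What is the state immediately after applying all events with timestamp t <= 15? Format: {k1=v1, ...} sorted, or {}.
Apply events with t <= 15 (3 events):
  after event 1 (t=3: SET count = -7): {count=-7}
  after event 2 (t=9: DEC count by 8): {count=-15}
  after event 3 (t=12: SET total = 14): {count=-15, total=14}

Answer: {count=-15, total=14}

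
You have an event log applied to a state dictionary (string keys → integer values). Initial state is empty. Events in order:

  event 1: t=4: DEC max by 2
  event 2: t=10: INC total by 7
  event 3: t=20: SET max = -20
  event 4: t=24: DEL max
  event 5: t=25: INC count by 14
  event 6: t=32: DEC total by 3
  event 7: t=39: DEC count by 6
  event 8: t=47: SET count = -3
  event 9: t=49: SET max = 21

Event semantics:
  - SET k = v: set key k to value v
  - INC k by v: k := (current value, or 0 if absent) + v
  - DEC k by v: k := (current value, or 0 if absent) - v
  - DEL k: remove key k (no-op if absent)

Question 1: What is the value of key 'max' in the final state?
Answer: 21

Derivation:
Track key 'max' through all 9 events:
  event 1 (t=4: DEC max by 2): max (absent) -> -2
  event 2 (t=10: INC total by 7): max unchanged
  event 3 (t=20: SET max = -20): max -2 -> -20
  event 4 (t=24: DEL max): max -20 -> (absent)
  event 5 (t=25: INC count by 14): max unchanged
  event 6 (t=32: DEC total by 3): max unchanged
  event 7 (t=39: DEC count by 6): max unchanged
  event 8 (t=47: SET count = -3): max unchanged
  event 9 (t=49: SET max = 21): max (absent) -> 21
Final: max = 21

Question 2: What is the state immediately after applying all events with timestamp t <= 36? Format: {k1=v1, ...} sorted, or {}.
Answer: {count=14, total=4}

Derivation:
Apply events with t <= 36 (6 events):
  after event 1 (t=4: DEC max by 2): {max=-2}
  after event 2 (t=10: INC total by 7): {max=-2, total=7}
  after event 3 (t=20: SET max = -20): {max=-20, total=7}
  after event 4 (t=24: DEL max): {total=7}
  after event 5 (t=25: INC count by 14): {count=14, total=7}
  after event 6 (t=32: DEC total by 3): {count=14, total=4}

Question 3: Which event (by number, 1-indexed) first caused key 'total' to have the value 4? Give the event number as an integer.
Answer: 6

Derivation:
Looking for first event where total becomes 4:
  event 2: total = 7
  event 3: total = 7
  event 4: total = 7
  event 5: total = 7
  event 6: total 7 -> 4  <-- first match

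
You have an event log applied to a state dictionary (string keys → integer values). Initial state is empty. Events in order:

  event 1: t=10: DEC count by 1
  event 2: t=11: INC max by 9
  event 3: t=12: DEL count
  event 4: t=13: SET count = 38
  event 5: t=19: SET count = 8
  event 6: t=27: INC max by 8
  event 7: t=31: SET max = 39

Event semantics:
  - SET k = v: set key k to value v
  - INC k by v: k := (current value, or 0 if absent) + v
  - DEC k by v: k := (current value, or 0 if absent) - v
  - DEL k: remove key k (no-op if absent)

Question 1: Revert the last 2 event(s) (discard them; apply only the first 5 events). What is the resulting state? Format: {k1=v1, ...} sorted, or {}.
Answer: {count=8, max=9}

Derivation:
Keep first 5 events (discard last 2):
  after event 1 (t=10: DEC count by 1): {count=-1}
  after event 2 (t=11: INC max by 9): {count=-1, max=9}
  after event 3 (t=12: DEL count): {max=9}
  after event 4 (t=13: SET count = 38): {count=38, max=9}
  after event 5 (t=19: SET count = 8): {count=8, max=9}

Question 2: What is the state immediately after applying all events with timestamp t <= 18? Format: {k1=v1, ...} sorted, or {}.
Apply events with t <= 18 (4 events):
  after event 1 (t=10: DEC count by 1): {count=-1}
  after event 2 (t=11: INC max by 9): {count=-1, max=9}
  after event 3 (t=12: DEL count): {max=9}
  after event 4 (t=13: SET count = 38): {count=38, max=9}

Answer: {count=38, max=9}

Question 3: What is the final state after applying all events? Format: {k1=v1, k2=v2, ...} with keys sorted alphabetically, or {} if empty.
Answer: {count=8, max=39}

Derivation:
  after event 1 (t=10: DEC count by 1): {count=-1}
  after event 2 (t=11: INC max by 9): {count=-1, max=9}
  after event 3 (t=12: DEL count): {max=9}
  after event 4 (t=13: SET count = 38): {count=38, max=9}
  after event 5 (t=19: SET count = 8): {count=8, max=9}
  after event 6 (t=27: INC max by 8): {count=8, max=17}
  after event 7 (t=31: SET max = 39): {count=8, max=39}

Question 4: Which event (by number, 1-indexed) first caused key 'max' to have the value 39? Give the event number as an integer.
Looking for first event where max becomes 39:
  event 2: max = 9
  event 3: max = 9
  event 4: max = 9
  event 5: max = 9
  event 6: max = 17
  event 7: max 17 -> 39  <-- first match

Answer: 7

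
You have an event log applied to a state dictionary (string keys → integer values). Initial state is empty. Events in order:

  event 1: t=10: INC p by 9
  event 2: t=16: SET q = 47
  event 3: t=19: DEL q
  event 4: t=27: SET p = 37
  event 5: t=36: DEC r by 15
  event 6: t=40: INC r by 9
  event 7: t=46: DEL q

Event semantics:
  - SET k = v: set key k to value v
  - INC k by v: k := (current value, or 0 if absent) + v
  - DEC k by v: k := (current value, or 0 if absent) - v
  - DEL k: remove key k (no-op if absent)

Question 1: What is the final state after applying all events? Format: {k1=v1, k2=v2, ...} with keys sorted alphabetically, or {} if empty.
Answer: {p=37, r=-6}

Derivation:
  after event 1 (t=10: INC p by 9): {p=9}
  after event 2 (t=16: SET q = 47): {p=9, q=47}
  after event 3 (t=19: DEL q): {p=9}
  after event 4 (t=27: SET p = 37): {p=37}
  after event 5 (t=36: DEC r by 15): {p=37, r=-15}
  after event 6 (t=40: INC r by 9): {p=37, r=-6}
  after event 7 (t=46: DEL q): {p=37, r=-6}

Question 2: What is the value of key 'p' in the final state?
Answer: 37

Derivation:
Track key 'p' through all 7 events:
  event 1 (t=10: INC p by 9): p (absent) -> 9
  event 2 (t=16: SET q = 47): p unchanged
  event 3 (t=19: DEL q): p unchanged
  event 4 (t=27: SET p = 37): p 9 -> 37
  event 5 (t=36: DEC r by 15): p unchanged
  event 6 (t=40: INC r by 9): p unchanged
  event 7 (t=46: DEL q): p unchanged
Final: p = 37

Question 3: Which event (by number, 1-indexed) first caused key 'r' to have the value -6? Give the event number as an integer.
Answer: 6

Derivation:
Looking for first event where r becomes -6:
  event 5: r = -15
  event 6: r -15 -> -6  <-- first match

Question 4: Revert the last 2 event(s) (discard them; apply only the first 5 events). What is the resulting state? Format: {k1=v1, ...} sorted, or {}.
Keep first 5 events (discard last 2):
  after event 1 (t=10: INC p by 9): {p=9}
  after event 2 (t=16: SET q = 47): {p=9, q=47}
  after event 3 (t=19: DEL q): {p=9}
  after event 4 (t=27: SET p = 37): {p=37}
  after event 5 (t=36: DEC r by 15): {p=37, r=-15}

Answer: {p=37, r=-15}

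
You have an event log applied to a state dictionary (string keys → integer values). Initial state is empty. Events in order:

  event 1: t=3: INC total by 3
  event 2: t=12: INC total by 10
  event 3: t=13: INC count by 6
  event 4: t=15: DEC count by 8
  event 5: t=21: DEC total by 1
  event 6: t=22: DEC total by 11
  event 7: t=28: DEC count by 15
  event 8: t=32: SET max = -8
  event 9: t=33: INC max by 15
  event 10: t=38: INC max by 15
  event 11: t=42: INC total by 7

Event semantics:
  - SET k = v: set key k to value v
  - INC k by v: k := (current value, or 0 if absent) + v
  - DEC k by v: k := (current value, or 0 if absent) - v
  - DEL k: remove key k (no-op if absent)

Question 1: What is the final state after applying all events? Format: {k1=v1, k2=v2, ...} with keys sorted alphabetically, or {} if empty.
  after event 1 (t=3: INC total by 3): {total=3}
  after event 2 (t=12: INC total by 10): {total=13}
  after event 3 (t=13: INC count by 6): {count=6, total=13}
  after event 4 (t=15: DEC count by 8): {count=-2, total=13}
  after event 5 (t=21: DEC total by 1): {count=-2, total=12}
  after event 6 (t=22: DEC total by 11): {count=-2, total=1}
  after event 7 (t=28: DEC count by 15): {count=-17, total=1}
  after event 8 (t=32: SET max = -8): {count=-17, max=-8, total=1}
  after event 9 (t=33: INC max by 15): {count=-17, max=7, total=1}
  after event 10 (t=38: INC max by 15): {count=-17, max=22, total=1}
  after event 11 (t=42: INC total by 7): {count=-17, max=22, total=8}

Answer: {count=-17, max=22, total=8}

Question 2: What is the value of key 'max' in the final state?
Answer: 22

Derivation:
Track key 'max' through all 11 events:
  event 1 (t=3: INC total by 3): max unchanged
  event 2 (t=12: INC total by 10): max unchanged
  event 3 (t=13: INC count by 6): max unchanged
  event 4 (t=15: DEC count by 8): max unchanged
  event 5 (t=21: DEC total by 1): max unchanged
  event 6 (t=22: DEC total by 11): max unchanged
  event 7 (t=28: DEC count by 15): max unchanged
  event 8 (t=32: SET max = -8): max (absent) -> -8
  event 9 (t=33: INC max by 15): max -8 -> 7
  event 10 (t=38: INC max by 15): max 7 -> 22
  event 11 (t=42: INC total by 7): max unchanged
Final: max = 22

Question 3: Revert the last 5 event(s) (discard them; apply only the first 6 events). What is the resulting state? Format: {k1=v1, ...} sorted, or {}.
Answer: {count=-2, total=1}

Derivation:
Keep first 6 events (discard last 5):
  after event 1 (t=3: INC total by 3): {total=3}
  after event 2 (t=12: INC total by 10): {total=13}
  after event 3 (t=13: INC count by 6): {count=6, total=13}
  after event 4 (t=15: DEC count by 8): {count=-2, total=13}
  after event 5 (t=21: DEC total by 1): {count=-2, total=12}
  after event 6 (t=22: DEC total by 11): {count=-2, total=1}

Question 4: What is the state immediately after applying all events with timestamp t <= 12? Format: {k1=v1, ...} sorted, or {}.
Apply events with t <= 12 (2 events):
  after event 1 (t=3: INC total by 3): {total=3}
  after event 2 (t=12: INC total by 10): {total=13}

Answer: {total=13}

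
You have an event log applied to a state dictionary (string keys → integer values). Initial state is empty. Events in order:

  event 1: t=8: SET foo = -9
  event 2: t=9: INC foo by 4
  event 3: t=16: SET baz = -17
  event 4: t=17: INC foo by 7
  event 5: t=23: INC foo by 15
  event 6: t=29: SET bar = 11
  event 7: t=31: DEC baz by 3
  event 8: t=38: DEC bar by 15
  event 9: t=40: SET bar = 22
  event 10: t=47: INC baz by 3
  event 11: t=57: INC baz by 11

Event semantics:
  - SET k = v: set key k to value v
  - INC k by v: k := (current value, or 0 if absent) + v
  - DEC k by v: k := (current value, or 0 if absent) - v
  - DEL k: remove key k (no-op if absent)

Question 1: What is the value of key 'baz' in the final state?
Answer: -6

Derivation:
Track key 'baz' through all 11 events:
  event 1 (t=8: SET foo = -9): baz unchanged
  event 2 (t=9: INC foo by 4): baz unchanged
  event 3 (t=16: SET baz = -17): baz (absent) -> -17
  event 4 (t=17: INC foo by 7): baz unchanged
  event 5 (t=23: INC foo by 15): baz unchanged
  event 6 (t=29: SET bar = 11): baz unchanged
  event 7 (t=31: DEC baz by 3): baz -17 -> -20
  event 8 (t=38: DEC bar by 15): baz unchanged
  event 9 (t=40: SET bar = 22): baz unchanged
  event 10 (t=47: INC baz by 3): baz -20 -> -17
  event 11 (t=57: INC baz by 11): baz -17 -> -6
Final: baz = -6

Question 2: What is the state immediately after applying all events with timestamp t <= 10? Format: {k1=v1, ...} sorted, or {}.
Answer: {foo=-5}

Derivation:
Apply events with t <= 10 (2 events):
  after event 1 (t=8: SET foo = -9): {foo=-9}
  after event 2 (t=9: INC foo by 4): {foo=-5}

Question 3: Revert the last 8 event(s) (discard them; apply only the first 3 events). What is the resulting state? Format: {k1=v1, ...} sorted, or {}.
Answer: {baz=-17, foo=-5}

Derivation:
Keep first 3 events (discard last 8):
  after event 1 (t=8: SET foo = -9): {foo=-9}
  after event 2 (t=9: INC foo by 4): {foo=-5}
  after event 3 (t=16: SET baz = -17): {baz=-17, foo=-5}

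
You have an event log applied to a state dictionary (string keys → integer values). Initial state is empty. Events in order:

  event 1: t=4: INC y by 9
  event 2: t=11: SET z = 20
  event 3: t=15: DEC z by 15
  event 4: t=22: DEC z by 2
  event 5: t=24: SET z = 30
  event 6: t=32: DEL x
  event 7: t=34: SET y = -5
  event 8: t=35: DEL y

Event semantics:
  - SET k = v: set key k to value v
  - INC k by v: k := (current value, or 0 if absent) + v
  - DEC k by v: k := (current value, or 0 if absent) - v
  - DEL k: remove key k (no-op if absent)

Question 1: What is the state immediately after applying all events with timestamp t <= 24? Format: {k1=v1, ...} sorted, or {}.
Answer: {y=9, z=30}

Derivation:
Apply events with t <= 24 (5 events):
  after event 1 (t=4: INC y by 9): {y=9}
  after event 2 (t=11: SET z = 20): {y=9, z=20}
  after event 3 (t=15: DEC z by 15): {y=9, z=5}
  after event 4 (t=22: DEC z by 2): {y=9, z=3}
  after event 5 (t=24: SET z = 30): {y=9, z=30}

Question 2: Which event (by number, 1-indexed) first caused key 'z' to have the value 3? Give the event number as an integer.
Looking for first event where z becomes 3:
  event 2: z = 20
  event 3: z = 5
  event 4: z 5 -> 3  <-- first match

Answer: 4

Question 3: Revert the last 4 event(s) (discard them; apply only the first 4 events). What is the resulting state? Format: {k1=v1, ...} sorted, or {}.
Keep first 4 events (discard last 4):
  after event 1 (t=4: INC y by 9): {y=9}
  after event 2 (t=11: SET z = 20): {y=9, z=20}
  after event 3 (t=15: DEC z by 15): {y=9, z=5}
  after event 4 (t=22: DEC z by 2): {y=9, z=3}

Answer: {y=9, z=3}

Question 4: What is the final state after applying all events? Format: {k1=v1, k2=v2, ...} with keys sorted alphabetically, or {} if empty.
  after event 1 (t=4: INC y by 9): {y=9}
  after event 2 (t=11: SET z = 20): {y=9, z=20}
  after event 3 (t=15: DEC z by 15): {y=9, z=5}
  after event 4 (t=22: DEC z by 2): {y=9, z=3}
  after event 5 (t=24: SET z = 30): {y=9, z=30}
  after event 6 (t=32: DEL x): {y=9, z=30}
  after event 7 (t=34: SET y = -5): {y=-5, z=30}
  after event 8 (t=35: DEL y): {z=30}

Answer: {z=30}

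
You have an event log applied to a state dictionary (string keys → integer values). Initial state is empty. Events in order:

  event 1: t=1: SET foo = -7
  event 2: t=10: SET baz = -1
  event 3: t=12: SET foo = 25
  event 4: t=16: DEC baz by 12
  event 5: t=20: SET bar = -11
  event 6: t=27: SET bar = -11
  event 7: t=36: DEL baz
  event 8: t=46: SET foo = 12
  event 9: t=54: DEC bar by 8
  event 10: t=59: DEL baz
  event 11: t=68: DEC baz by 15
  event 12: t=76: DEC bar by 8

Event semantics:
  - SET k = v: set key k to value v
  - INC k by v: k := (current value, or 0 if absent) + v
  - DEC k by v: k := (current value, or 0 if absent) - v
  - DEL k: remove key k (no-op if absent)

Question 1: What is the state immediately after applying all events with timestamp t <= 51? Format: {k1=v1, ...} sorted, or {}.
Answer: {bar=-11, foo=12}

Derivation:
Apply events with t <= 51 (8 events):
  after event 1 (t=1: SET foo = -7): {foo=-7}
  after event 2 (t=10: SET baz = -1): {baz=-1, foo=-7}
  after event 3 (t=12: SET foo = 25): {baz=-1, foo=25}
  after event 4 (t=16: DEC baz by 12): {baz=-13, foo=25}
  after event 5 (t=20: SET bar = -11): {bar=-11, baz=-13, foo=25}
  after event 6 (t=27: SET bar = -11): {bar=-11, baz=-13, foo=25}
  after event 7 (t=36: DEL baz): {bar=-11, foo=25}
  after event 8 (t=46: SET foo = 12): {bar=-11, foo=12}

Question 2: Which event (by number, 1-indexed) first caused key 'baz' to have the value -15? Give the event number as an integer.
Looking for first event where baz becomes -15:
  event 2: baz = -1
  event 3: baz = -1
  event 4: baz = -13
  event 5: baz = -13
  event 6: baz = -13
  event 7: baz = (absent)
  event 11: baz (absent) -> -15  <-- first match

Answer: 11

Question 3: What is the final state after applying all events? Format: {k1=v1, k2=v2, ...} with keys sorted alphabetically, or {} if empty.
Answer: {bar=-27, baz=-15, foo=12}

Derivation:
  after event 1 (t=1: SET foo = -7): {foo=-7}
  after event 2 (t=10: SET baz = -1): {baz=-1, foo=-7}
  after event 3 (t=12: SET foo = 25): {baz=-1, foo=25}
  after event 4 (t=16: DEC baz by 12): {baz=-13, foo=25}
  after event 5 (t=20: SET bar = -11): {bar=-11, baz=-13, foo=25}
  after event 6 (t=27: SET bar = -11): {bar=-11, baz=-13, foo=25}
  after event 7 (t=36: DEL baz): {bar=-11, foo=25}
  after event 8 (t=46: SET foo = 12): {bar=-11, foo=12}
  after event 9 (t=54: DEC bar by 8): {bar=-19, foo=12}
  after event 10 (t=59: DEL baz): {bar=-19, foo=12}
  after event 11 (t=68: DEC baz by 15): {bar=-19, baz=-15, foo=12}
  after event 12 (t=76: DEC bar by 8): {bar=-27, baz=-15, foo=12}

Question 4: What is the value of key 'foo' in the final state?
Track key 'foo' through all 12 events:
  event 1 (t=1: SET foo = -7): foo (absent) -> -7
  event 2 (t=10: SET baz = -1): foo unchanged
  event 3 (t=12: SET foo = 25): foo -7 -> 25
  event 4 (t=16: DEC baz by 12): foo unchanged
  event 5 (t=20: SET bar = -11): foo unchanged
  event 6 (t=27: SET bar = -11): foo unchanged
  event 7 (t=36: DEL baz): foo unchanged
  event 8 (t=46: SET foo = 12): foo 25 -> 12
  event 9 (t=54: DEC bar by 8): foo unchanged
  event 10 (t=59: DEL baz): foo unchanged
  event 11 (t=68: DEC baz by 15): foo unchanged
  event 12 (t=76: DEC bar by 8): foo unchanged
Final: foo = 12

Answer: 12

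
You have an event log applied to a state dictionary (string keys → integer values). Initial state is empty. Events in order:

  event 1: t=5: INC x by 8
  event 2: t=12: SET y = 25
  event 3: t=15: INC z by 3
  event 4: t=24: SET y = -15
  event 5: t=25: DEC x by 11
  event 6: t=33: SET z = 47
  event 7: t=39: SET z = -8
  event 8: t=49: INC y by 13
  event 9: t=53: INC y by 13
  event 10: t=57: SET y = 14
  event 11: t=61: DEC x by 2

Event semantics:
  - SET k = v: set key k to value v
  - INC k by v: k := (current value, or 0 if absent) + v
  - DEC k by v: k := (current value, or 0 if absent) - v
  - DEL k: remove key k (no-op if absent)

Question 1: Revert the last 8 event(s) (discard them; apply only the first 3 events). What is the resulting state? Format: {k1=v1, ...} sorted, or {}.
Keep first 3 events (discard last 8):
  after event 1 (t=5: INC x by 8): {x=8}
  after event 2 (t=12: SET y = 25): {x=8, y=25}
  after event 3 (t=15: INC z by 3): {x=8, y=25, z=3}

Answer: {x=8, y=25, z=3}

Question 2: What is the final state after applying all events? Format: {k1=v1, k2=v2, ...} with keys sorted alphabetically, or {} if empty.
  after event 1 (t=5: INC x by 8): {x=8}
  after event 2 (t=12: SET y = 25): {x=8, y=25}
  after event 3 (t=15: INC z by 3): {x=8, y=25, z=3}
  after event 4 (t=24: SET y = -15): {x=8, y=-15, z=3}
  after event 5 (t=25: DEC x by 11): {x=-3, y=-15, z=3}
  after event 6 (t=33: SET z = 47): {x=-3, y=-15, z=47}
  after event 7 (t=39: SET z = -8): {x=-3, y=-15, z=-8}
  after event 8 (t=49: INC y by 13): {x=-3, y=-2, z=-8}
  after event 9 (t=53: INC y by 13): {x=-3, y=11, z=-8}
  after event 10 (t=57: SET y = 14): {x=-3, y=14, z=-8}
  after event 11 (t=61: DEC x by 2): {x=-5, y=14, z=-8}

Answer: {x=-5, y=14, z=-8}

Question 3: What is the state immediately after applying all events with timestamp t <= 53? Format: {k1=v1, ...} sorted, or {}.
Answer: {x=-3, y=11, z=-8}

Derivation:
Apply events with t <= 53 (9 events):
  after event 1 (t=5: INC x by 8): {x=8}
  after event 2 (t=12: SET y = 25): {x=8, y=25}
  after event 3 (t=15: INC z by 3): {x=8, y=25, z=3}
  after event 4 (t=24: SET y = -15): {x=8, y=-15, z=3}
  after event 5 (t=25: DEC x by 11): {x=-3, y=-15, z=3}
  after event 6 (t=33: SET z = 47): {x=-3, y=-15, z=47}
  after event 7 (t=39: SET z = -8): {x=-3, y=-15, z=-8}
  after event 8 (t=49: INC y by 13): {x=-3, y=-2, z=-8}
  after event 9 (t=53: INC y by 13): {x=-3, y=11, z=-8}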